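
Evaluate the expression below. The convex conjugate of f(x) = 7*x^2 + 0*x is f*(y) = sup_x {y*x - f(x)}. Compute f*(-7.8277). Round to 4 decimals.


f*(y) = sup_x {y*x - a*x^2 - b*x} = sup_x {(y-b)*x - a*x^2}
FOC: (y - b) - 2a*x = 0 => x* = (y - b)/(2a)
x* = (-7.8277 - 0)/(2*7) = -0.5591
f*(-7.8277) = (y-b)^2/(4a) = (-7.8277 - 0)^2/(4*7)
= 61.2729/28 = 2.1883


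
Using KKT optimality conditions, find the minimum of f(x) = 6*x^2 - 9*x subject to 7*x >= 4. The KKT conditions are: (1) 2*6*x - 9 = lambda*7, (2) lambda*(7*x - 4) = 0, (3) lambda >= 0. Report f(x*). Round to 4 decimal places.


Step 1: Try lambda = 0 (constraint inactive).
Stationarity: 2*6*x - 9 = 0
x* = 9/(2*6) = 0.75
Check constraint: 7*0.75 = 5.25 >= 4 -- satisfied.
Step 2: Compute optimal value.
f(x*) = 6*0.75^2 - 9*0.75 = -3.375


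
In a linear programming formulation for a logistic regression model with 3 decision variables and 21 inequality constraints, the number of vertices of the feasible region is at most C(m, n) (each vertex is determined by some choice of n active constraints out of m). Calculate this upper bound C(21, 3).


Each vertex corresponds to some choice of n active constraints out of m, so the number of vertices is at most C(m, n) = m! / (n!(m-n)!).
m = 21, n = 3
Numerator: 21 * 20 * 19
Denominator: 3! = 6
C(21, 3) = 1330


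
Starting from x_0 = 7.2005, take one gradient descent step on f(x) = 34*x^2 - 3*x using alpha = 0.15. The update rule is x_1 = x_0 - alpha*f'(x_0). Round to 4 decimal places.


We compute the gradient at x_0 and apply the update.
f'(x) = 68*x - 3
f'(7.2005) = 68*7.2005 - 3 = 486.634
x_1 = 7.2005 - 0.15*486.634 = -65.7946


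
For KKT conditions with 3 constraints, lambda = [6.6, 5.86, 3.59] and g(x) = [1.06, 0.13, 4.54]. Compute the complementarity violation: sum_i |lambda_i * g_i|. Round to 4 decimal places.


KKT complementary slackness check:
lambda_1 * g_1 = 6.6 * 1.06 = 6.996
lambda_2 * g_2 = 5.86 * 0.13 = 0.7618
lambda_3 * g_3 = 3.59 * 4.54 = 16.2986
Total violation = 6.996 + 0.7618 + 16.2986 = 24.0564


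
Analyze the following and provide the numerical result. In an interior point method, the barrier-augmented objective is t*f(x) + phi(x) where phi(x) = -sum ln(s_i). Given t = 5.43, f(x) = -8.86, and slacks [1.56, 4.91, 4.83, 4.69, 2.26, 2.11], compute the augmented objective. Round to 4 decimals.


Step 1: Compute log-barrier.
ln values: [0.4447, 1.5913, 1.5748, 1.5454, 0.8154, 0.7467]
phi = -(0.4447 + 1.5913 + 1.5748 + 1.5454 + 0.8154 + 0.7467) = -6.7183
Step 2: Compute augmented objective.
t*f(x) = 5.43*-8.86 = -48.1098
Total = -48.1098 - 6.7183 = -54.8281


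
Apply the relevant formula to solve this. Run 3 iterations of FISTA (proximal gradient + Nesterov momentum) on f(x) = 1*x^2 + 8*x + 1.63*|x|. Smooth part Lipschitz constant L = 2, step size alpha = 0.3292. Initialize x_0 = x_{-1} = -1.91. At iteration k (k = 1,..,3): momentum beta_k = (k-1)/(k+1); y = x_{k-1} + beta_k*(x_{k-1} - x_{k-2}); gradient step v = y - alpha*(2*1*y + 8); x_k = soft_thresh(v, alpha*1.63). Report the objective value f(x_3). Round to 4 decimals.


FISTA on f(x) = 1*x^2 + 8*x + 1.63*|x|
L = 2, alpha = 0.3292
Iteration 1: beta = 0.0, y = -1.91 + 0.0*(-1.91 + 1.91) = -1.91
  grad(y) = 4.18, v = y - alpha*grad = -3.2861
  prox(v) = soft_thresh(-3.2861, 0.5366) = -2.7495
Iteration 2: beta = 0.3333, y = -2.7495 + 0.3333*(-2.7495 + 1.91) = -3.0293
  grad(y) = 1.9414, v = y - alpha*grad = -3.6684
  prox(v) = soft_thresh(-3.6684, 0.5366) = -3.1318
Iteration 3: beta = 0.5, y = -3.1318 + 0.5*(-3.1318 + 2.7495) = -3.323
  grad(y) = 1.354, v = y - alpha*grad = -3.7687
  prox(v) = soft_thresh(-3.7687, 0.5366) = -3.2321
f(x_3) = 1*(-3.2321)^2 + 8*(-3.2321) + 1.63*|-3.2321| = -10.142


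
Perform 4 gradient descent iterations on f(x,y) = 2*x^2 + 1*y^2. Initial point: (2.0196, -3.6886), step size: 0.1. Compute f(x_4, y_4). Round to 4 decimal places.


Gradient descent on f(x,y) = 2*x^2 + 1*y^2.
Starting point: (2.0196, -3.6886), alpha = 0.1
Step 1: grad_x = 2*2*2.0196 = 8.0784, grad_y = 2*1*-3.6886 = -7.3772
  x_1 = 2.0196 - 0.1*8.0784 = 1.2118
  y_1 = -3.6886 - 0.1*-7.3772 = -2.9509
Step 2: grad_x = 2*2*1.2118 = 4.847, grad_y = 2*1*-2.9509 = -5.9018
  x_2 = 1.2118 - 0.1*4.847 = 0.7271
  y_2 = -2.9509 - 0.1*-5.9018 = -2.3607
Step 3: grad_x = 2*2*0.7271 = 2.9082, grad_y = 2*1*-2.3607 = -4.7214
  x_3 = 0.7271 - 0.1*2.9082 = 0.4362
  y_3 = -2.3607 - 0.1*-4.7214 = -1.8886
Step 4: grad_x = 2*2*0.4362 = 1.7449, grad_y = 2*1*-1.8886 = -3.7771
  x_4 = 0.4362 - 0.1*1.7449 = 0.2617
  y_4 = -1.8886 - 0.1*-3.7771 = -1.5109
f(0.2617, -1.5109) = 2*0.2617^2 + 1*(-1.5109)^2 = 2.4197


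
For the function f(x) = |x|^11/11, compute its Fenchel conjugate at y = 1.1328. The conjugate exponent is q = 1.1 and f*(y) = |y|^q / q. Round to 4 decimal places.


The conjugate exponent q satisfies 1/p + 1/q = 1.
p = 11, so q = 11/(11 - 1) = 1.1
|y|^q = 1.1328^1.1 = 1.147
f*(1.1328) = 1.147 / 1.1 = 1.0427


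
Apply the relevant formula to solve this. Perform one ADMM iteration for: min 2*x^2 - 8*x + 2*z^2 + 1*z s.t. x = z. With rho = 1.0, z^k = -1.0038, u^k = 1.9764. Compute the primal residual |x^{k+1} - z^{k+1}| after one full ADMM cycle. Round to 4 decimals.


ADMM iteration with rho = 1.0, z^k = -1.0038, u^k = 1.9764
Step 1: x-update.
Minimize 2*x^2 - 8*x + (1.0/2)*(x + 1.0038 + 1.9764)^2
FOC: (2*2 + 1.0)*x = 8 + 1.0*(-1.0038 - 1.9764)
x^{k+1} = 1.004
Step 2: z-update.
Minimize 2*z^2 + 1*z + (1.0/2)*(1.004 - z + 1.9764)^2
FOC: (2*2 + 1.0)*z = -1 + 1.0*(1.004 + 1.9764)
z^{k+1} = 0.3961
Step 3: u-update.
u^{k+1} = 1.9764 + 1.004 - 0.3961 = 2.5843
Step 4: Primal residual = |1.004 - 0.3961| = 0.6079


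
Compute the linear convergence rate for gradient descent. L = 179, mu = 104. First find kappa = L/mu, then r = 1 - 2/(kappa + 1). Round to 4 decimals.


Step 1: Compute the condition number.
kappa = L/mu = 179/104 = 1.7212
Step 2: Compute the convergence rate.
r = 1 - 2/(kappa + 1) = 1 - 2*mu/(L + mu) = (L - mu)/(L + mu) = 75/283 = 0.265


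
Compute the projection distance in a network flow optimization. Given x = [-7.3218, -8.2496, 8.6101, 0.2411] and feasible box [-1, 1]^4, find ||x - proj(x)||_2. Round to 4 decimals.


Project each component onto [-1, 1].
clip(-7.3218) = -1.0, clip(-8.2496) = -1.0, clip(8.6101) = 1.0, clip(0.2411) = 0.2411
Projection = [-1.0, -1.0, 1.0, 0.2411]
Squared diffs: [39.9652, 52.5567, 57.9136, 0.0]
Distance = sqrt(150.4355) = 12.2652


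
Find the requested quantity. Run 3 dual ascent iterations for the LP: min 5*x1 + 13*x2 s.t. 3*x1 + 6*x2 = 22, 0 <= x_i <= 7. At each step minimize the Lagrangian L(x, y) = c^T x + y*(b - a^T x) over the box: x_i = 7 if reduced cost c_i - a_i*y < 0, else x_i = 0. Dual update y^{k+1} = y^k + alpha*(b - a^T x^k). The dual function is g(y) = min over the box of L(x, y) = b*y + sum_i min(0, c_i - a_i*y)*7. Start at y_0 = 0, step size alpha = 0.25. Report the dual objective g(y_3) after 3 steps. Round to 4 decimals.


Dual ascent for LP: min 5*x1 + 13*x2, 3*x1 + 6*x2 = 22, 0 <= x_i <= 7
Step 1: y^k = 0.0, reduced costs: (5.0, 13.0)
  x^k = (0.0, 0.0), subgradient = b - a^T x = 22.0
  y^{k+1} = 0.0 + 0.25*22.0 = 5.5
Step 2: y^k = 5.5, reduced costs: (-11.5, -20.0)
  x^k = (7.0, 7.0), subgradient = b - a^T x = -41.0
  y^{k+1} = 5.5 + 0.25*-41.0 = -4.75
Step 3: y^k = -4.75, reduced costs: (19.25, 41.5)
  x^k = (0.0, 0.0), subgradient = b - a^T x = 22.0
  y^{k+1} = -4.75 + 0.25*22.0 = 0.75
Dual objective at y_3 = 0.75: reduced costs (2.75, 8.5), box minimizer x = (0.0, 0.0)
g(y_3) = b*y + (c1 - a1*y)*x1 + (c2 - a2*y)*x2 = 22*0.75 + 2.75*0.0 + 8.5*0.0 = 16.5 + 0.0 + 0.0 = 16.5


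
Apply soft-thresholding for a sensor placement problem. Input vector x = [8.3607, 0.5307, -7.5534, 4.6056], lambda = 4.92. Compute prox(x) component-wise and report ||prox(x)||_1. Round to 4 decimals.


Soft-thresholding with lambda = 4.92:
prox(8.3607) = sign(8.3607)*max(|8.3607| - 4.92, 0) = 3.4407
prox(0.5307) = sign(0.5307)*max(|0.5307| - 4.92, 0) = 0.0
prox(-7.5534) = sign(-7.5534)*max(|-7.5534| - 4.92, 0) = -2.6334
prox(4.6056) = sign(4.6056)*max(|4.6056| - 4.92, 0) = 0.0
prox(x) = [3.4407, 0.0, -2.6334, 0.0]
||prox(x)||_1 = 3.4407 + 0.0 + 2.6334 + 0.0 = 6.0741


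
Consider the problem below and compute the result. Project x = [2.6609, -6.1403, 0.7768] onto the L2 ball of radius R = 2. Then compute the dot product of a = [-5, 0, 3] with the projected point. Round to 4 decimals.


Step 1: Compute ||x|| (intermediates to 6 decimals).
||x|| = sqrt(2.6609^2 + (-6.1403)^2 + 0.7768^2) = 6.736994
Step 2: Project.
Since ||x|| > R, scale = R/||x|| = 2/6.736994 = 0.296868, proj(x) = scale * x
proj(x) = [0.789936, -1.822859, 0.230607]
Step 3: Dot product.
a^T * proj(x) = -5*0.789936 + 0*(-1.822859) + 3*0.230607 = -3.2579


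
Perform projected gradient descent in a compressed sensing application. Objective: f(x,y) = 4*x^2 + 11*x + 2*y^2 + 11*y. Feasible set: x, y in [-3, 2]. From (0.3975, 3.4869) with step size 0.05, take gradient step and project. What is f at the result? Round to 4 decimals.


Step 1: Compute gradient at (0.3975, 3.4869).
grad_x = 2*4*0.3975 + 11 = 14.18
grad_y = 2*2*3.4869 + 11 = 24.9476
Step 2: Gradient step.
x_raw = 0.3975 - 0.05*14.18 = -0.3115
y_raw = 3.4869 - 0.05*24.9476 = 2.2395
Step 3: Project onto [-3, 2].
x_proj = clip(-0.3115) = -0.3115
y_proj = clip(2.2395) = 2.0
Step 4: Evaluate f.
f(-0.3115, 2.0) = 26.9616


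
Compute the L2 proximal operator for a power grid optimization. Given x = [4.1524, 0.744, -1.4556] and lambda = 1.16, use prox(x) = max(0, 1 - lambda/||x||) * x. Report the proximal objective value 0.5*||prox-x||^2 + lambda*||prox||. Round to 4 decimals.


Step 1: Compute ||x||.
||x|| = 4.4626
Step 2: Compute scaling factor.
scale = max(0, 1 - 1.16/4.4626) = 0.7401
Step 3: prox(x) = [3.073, 0.5506, -1.0772]
||prox(x)|| = 3.3026
Step 4: Proximal objective.
0.5*||prox-x||^2 = 0.6728
lambda*||prox|| = 3.831
Total = 4.5038


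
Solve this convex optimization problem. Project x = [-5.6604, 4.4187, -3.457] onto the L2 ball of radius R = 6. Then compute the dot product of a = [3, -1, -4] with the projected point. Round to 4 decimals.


Step 1: Compute ||x|| (intermediates to 6 decimals).
||x|| = sqrt((-5.6604)^2 + 4.4187^2 + (-3.457)^2) = 7.969685
Step 2: Project.
Since ||x|| > R, scale = R/||x|| = 6/7.969685 = 0.752853, proj(x) = scale * x
proj(x) = [-4.261449, 3.326632, -2.602613]
Step 3: Dot product.
a^T * proj(x) = 3*(-4.261449) - 1*3.326632 - 4*(-2.602613) = -5.7005


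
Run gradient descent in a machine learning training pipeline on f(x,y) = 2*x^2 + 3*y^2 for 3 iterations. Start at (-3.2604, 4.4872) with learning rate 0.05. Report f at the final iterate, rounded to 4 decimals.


Gradient descent on f(x,y) = 2*x^2 + 3*y^2.
Starting point: (-3.2604, 4.4872), alpha = 0.05
Step 1: grad_x = 2*2*-3.2604 = -13.0416, grad_y = 2*3*4.4872 = 26.9232
  x_1 = -3.2604 - 0.05*-13.0416 = -2.6083
  y_1 = 4.4872 - 0.05*26.9232 = 3.141
Step 2: grad_x = 2*2*-2.6083 = -10.4333, grad_y = 2*3*3.141 = 18.8462
  x_2 = -2.6083 - 0.05*-10.4333 = -2.0867
  y_2 = 3.141 - 0.05*18.8462 = 2.1987
Step 3: grad_x = 2*2*-2.0867 = -8.3466, grad_y = 2*3*2.1987 = 13.1924
  x_3 = -2.0867 - 0.05*-8.3466 = -1.6693
  y_3 = 2.1987 - 0.05*13.1924 = 1.5391
f(-1.6693, 1.5391) = 2*(-1.6693)^2 + 3*1.5391^2 = 12.6799


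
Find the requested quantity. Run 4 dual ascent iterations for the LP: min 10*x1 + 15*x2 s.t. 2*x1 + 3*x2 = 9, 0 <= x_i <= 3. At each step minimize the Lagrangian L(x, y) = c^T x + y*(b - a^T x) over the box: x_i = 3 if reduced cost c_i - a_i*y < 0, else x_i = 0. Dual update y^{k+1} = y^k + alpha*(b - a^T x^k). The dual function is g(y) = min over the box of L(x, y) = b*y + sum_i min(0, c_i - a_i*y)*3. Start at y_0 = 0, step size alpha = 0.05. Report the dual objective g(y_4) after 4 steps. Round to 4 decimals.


Dual ascent for LP: min 10*x1 + 15*x2, 2*x1 + 3*x2 = 9, 0 <= x_i <= 3
Step 1: y^k = 0.0, reduced costs: (10.0, 15.0)
  x^k = (0.0, 0.0), subgradient = b - a^T x = 9.0
  y^{k+1} = 0.0 + 0.05*9.0 = 0.45
Step 2: y^k = 0.45, reduced costs: (9.1, 13.65)
  x^k = (0.0, 0.0), subgradient = b - a^T x = 9.0
  y^{k+1} = 0.45 + 0.05*9.0 = 0.9
Step 3: y^k = 0.9, reduced costs: (8.2, 12.3)
  x^k = (0.0, 0.0), subgradient = b - a^T x = 9.0
  y^{k+1} = 0.9 + 0.05*9.0 = 1.35
Step 4: y^k = 1.35, reduced costs: (7.3, 10.95)
  x^k = (0.0, 0.0), subgradient = b - a^T x = 9.0
  y^{k+1} = 1.35 + 0.05*9.0 = 1.8
Dual objective at y_4 = 1.8: reduced costs (6.4, 9.6), box minimizer x = (0.0, 0.0)
g(y_4) = b*y + (c1 - a1*y)*x1 + (c2 - a2*y)*x2 = 9*1.8 + 6.4*0.0 + 9.6*0.0 = 16.2 + 0.0 + 0.0 = 16.2


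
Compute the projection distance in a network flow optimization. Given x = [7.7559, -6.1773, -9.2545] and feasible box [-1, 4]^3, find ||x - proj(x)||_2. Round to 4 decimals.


Project each component onto [-1, 4].
clip(7.7559) = 4.0, clip(-6.1773) = -1.0, clip(-9.2545) = -1.0
Projection = [4.0, -1.0, -1.0]
Squared diffs: [14.1068, 26.8044, 68.1368]
Distance = sqrt(109.048) = 10.4426


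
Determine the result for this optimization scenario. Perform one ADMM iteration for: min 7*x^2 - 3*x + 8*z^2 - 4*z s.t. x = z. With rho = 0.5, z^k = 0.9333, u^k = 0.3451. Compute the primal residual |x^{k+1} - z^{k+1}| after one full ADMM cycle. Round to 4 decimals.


ADMM iteration with rho = 0.5, z^k = 0.9333, u^k = 0.3451
Step 1: x-update.
Minimize 7*x^2 - 3*x + (0.5/2)*(x - 0.9333 + 0.3451)^2
FOC: (2*7 + 0.5)*x = 3 + 0.5*(0.9333 - 0.3451)
x^{k+1} = 0.2272
Step 2: z-update.
Minimize 8*z^2 - 4*z + (0.5/2)*(0.2272 - z + 0.3451)^2
FOC: (2*8 + 0.5)*z = 4 + 0.5*(0.2272 + 0.3451)
z^{k+1} = 0.2598
Step 3: u-update.
u^{k+1} = 0.3451 + 0.2272 - 0.2598 = 0.3125
Step 4: Primal residual = |0.2272 - 0.2598| = 0.0326


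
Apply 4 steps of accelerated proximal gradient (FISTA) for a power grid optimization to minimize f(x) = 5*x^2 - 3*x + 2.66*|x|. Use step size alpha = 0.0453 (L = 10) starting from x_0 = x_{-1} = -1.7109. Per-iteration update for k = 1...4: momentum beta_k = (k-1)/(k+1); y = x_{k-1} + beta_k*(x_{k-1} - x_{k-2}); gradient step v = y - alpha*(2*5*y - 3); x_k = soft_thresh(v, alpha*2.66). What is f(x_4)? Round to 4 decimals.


FISTA on f(x) = 5*x^2 - 3*x + 2.66*|x|
L = 10, alpha = 0.0453
Iteration 1: beta = 0.0, y = -1.7109 + 0.0*(-1.7109 + 1.7109) = -1.7109
  grad(y) = -20.109, v = y - alpha*grad = -0.8
  prox(v) = soft_thresh(-0.8, 0.1205) = -0.6795
Iteration 2: beta = 0.3333, y = -0.6795 + 0.3333*(-0.6795 + 1.7109) = -0.3357
  grad(y) = -6.3565, v = y - alpha*grad = -0.0477
  prox(v) = soft_thresh(-0.0477, 0.1205) = 0.0
Iteration 3: beta = 0.5, y = 0.0 + 0.5*(0.0 + 0.6795) = 0.3397
  grad(y) = 0.3973, v = y - alpha*grad = 0.3217
  prox(v) = soft_thresh(0.3217, 0.1205) = 0.2012
Iteration 4: beta = 0.6, y = 0.2012 + 0.6*(0.2012 - 0.0) = 0.322
  grad(y) = 0.2198, v = y - alpha*grad = 0.312
  prox(v) = soft_thresh(0.312, 0.1205) = 0.1915
f(x_4) = 5*0.1915^2 - 3*0.1915 + 2.66*|0.1915| = 0.1183


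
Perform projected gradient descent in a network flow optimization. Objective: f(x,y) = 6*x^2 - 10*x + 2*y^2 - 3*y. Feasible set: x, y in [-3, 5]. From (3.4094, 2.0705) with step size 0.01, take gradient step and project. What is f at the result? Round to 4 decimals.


Step 1: Compute gradient at (3.4094, 2.0705).
grad_x = 2*6*3.4094 - 10 = 30.9128
grad_y = 2*2*2.0705 - 3 = 5.282
Step 2: Gradient step.
x_raw = 3.4094 - 0.01*30.9128 = 3.1003
y_raw = 2.0705 - 0.01*5.282 = 2.0177
Step 3: Project onto [-3, 5].
x_proj = clip(3.1003) = 3.1003
y_proj = clip(2.0177) = 2.0177
Step 4: Evaluate f.
f(3.1003, 2.0177) = 28.7564


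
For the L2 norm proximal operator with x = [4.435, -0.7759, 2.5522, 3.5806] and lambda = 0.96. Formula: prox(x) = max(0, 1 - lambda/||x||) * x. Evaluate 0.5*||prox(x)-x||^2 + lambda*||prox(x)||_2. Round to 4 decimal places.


Step 1: Compute ||x||.
||x|| = 6.2933
Step 2: Compute scaling factor.
scale = max(0, 1 - 0.96/6.2933) = 0.8475
Step 3: prox(x) = [3.7585, -0.6575, 2.1629, 3.0344]
||prox(x)|| = 5.3333
Step 4: Proximal objective.
0.5*||prox-x||^2 = 0.4608
lambda*||prox|| = 5.12
Total = 5.5808


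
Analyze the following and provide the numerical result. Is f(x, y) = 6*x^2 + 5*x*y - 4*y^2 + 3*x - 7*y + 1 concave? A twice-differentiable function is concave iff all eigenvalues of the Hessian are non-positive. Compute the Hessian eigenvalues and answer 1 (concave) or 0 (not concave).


The Hessian of f(x,y) = 6*x^2 + 5*x*y - 4*y^2 + 3*x - 7*y + 1 is:
H = [[12, 5], [5, -8]]
Trace = 12 - 8 = 4
Determinant = 12*-8 - (5)^2 = -121
Discriminant = (4)^2 - 4*-121 = 500.0
Eigenvalues: lambda_1 = -9.1803, lambda_2 = 13.1803
The function is not concave.

0


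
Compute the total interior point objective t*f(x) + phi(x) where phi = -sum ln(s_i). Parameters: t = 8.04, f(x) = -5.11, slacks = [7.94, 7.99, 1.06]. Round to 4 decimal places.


Step 1: Compute log-barrier.
ln values: [2.0719, 2.0782, 0.0583]
phi = -(2.0719 + 2.0782 + 0.0583) = -4.2084
Step 2: Compute augmented objective.
t*f(x) = 8.04*-5.11 = -41.0844
Total = -41.0844 - 4.2084 = -45.2928


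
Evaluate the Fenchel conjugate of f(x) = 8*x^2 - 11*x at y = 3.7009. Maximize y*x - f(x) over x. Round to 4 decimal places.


f*(y) = sup_x {y*x - a*x^2 - b*x} = sup_x {(y-b)*x - a*x^2}
FOC: (y - b) - 2a*x = 0 => x* = (y - b)/(2a)
x* = (3.7009 + 11)/(2*8) = 0.9188
f*(3.7009) = (y-b)^2/(4a) = (3.7009 + 11)^2/(4*8)
= 216.1165/32 = 6.7536


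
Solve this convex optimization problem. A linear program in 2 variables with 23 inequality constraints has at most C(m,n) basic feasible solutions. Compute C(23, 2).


Each vertex corresponds to some choice of n active constraints out of m, so the number of vertices is at most C(m, n) = m! / (n!(m-n)!).
m = 23, n = 2
Numerator: 23 * 22
Denominator: 2! = 2
C(23, 2) = 253


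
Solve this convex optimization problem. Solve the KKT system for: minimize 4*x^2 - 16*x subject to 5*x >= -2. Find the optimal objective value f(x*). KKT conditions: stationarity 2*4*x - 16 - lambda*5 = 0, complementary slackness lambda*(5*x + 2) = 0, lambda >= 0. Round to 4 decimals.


Step 1: Try lambda = 0 (constraint inactive).
Stationarity: 2*4*x - 16 = 0
x* = 16/(2*4) = 2.0
Check constraint: 5*2.0 = 10.0 >= -2 -- satisfied.
Step 2: Compute optimal value.
f(x*) = 4*2.0^2 - 16*2.0 = -16.0


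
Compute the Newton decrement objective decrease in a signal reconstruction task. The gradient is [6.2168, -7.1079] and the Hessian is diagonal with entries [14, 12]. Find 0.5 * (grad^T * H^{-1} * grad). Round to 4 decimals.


Step 1: H is diagonal, so H^(-1) * g = [0.4441, -0.5923].
Step 2: g^T H^(-1) g = sum_i g_i^2 / H_ii
  = (6.2168)^2/14 + (-7.1079)^2/12
  = 2.7606 + 4.2102 = 6.9708
Step 3: Objective decrease = 0.5 * g^T H^(-1) g = 3.4854


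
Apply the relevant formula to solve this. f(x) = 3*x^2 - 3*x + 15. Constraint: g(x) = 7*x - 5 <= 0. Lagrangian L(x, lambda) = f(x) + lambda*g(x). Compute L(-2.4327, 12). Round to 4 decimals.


Step 1: Evaluate f(x).
f(-2.4327) = 3*(-2.4327)^2 - 3*(-2.4327) + 15 = 40.0522
Step 2: Evaluate g(x).
g(-2.4327) = 7*-2.4327 - 5 = -22.0289
Step 3: Compute Lagrangian.
L = 40.0522 + 12*-22.0289 = -224.2946


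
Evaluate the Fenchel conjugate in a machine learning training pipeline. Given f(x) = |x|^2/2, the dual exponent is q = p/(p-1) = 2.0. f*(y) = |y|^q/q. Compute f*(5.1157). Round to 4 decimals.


The conjugate exponent q satisfies 1/p + 1/q = 1.
p = 2, so q = 2/(2 - 1) = 2.0
|y|^q = 5.1157^2.0 = 26.1704
f*(5.1157) = 26.1704 / 2.0 = 13.0852


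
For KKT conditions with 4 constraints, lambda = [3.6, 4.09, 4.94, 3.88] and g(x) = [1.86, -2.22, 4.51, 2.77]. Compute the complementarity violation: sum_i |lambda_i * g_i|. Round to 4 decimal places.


KKT complementary slackness check:
lambda_1 * g_1 = 3.6 * 1.86 = 6.696
lambda_2 * g_2 = 4.09 * -2.22 = -9.0798
lambda_3 * g_3 = 4.94 * 4.51 = 22.2794
lambda_4 * g_4 = 3.88 * 2.77 = 10.7476
Total violation = 6.696 + 9.0798 + 22.2794 + 10.7476 = 48.8028


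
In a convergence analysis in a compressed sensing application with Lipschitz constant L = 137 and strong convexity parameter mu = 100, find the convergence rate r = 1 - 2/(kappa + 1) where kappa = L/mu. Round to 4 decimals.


Step 1: Compute the condition number.
kappa = L/mu = 137/100 = 1.37
Step 2: Compute the convergence rate.
r = 1 - 2/(kappa + 1) = 1 - 2*mu/(L + mu) = (L - mu)/(L + mu) = 37/237 = 0.1561


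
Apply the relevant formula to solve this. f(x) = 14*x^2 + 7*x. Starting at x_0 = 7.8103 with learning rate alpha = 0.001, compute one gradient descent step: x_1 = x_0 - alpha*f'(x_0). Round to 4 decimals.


We compute the gradient at x_0 and apply the update.
f'(x) = 28*x + 7
f'(7.8103) = 28*7.8103 + 7 = 225.6884
x_1 = 7.8103 - 0.001*225.6884 = 7.5846


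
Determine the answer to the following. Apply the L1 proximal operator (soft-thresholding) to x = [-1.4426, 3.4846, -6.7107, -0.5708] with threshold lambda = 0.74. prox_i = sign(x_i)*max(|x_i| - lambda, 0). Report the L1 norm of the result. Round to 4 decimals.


Soft-thresholding with lambda = 0.74:
prox(-1.4426) = sign(-1.4426)*max(|-1.4426| - 0.74, 0) = -0.7026
prox(3.4846) = sign(3.4846)*max(|3.4846| - 0.74, 0) = 2.7446
prox(-6.7107) = sign(-6.7107)*max(|-6.7107| - 0.74, 0) = -5.9707
prox(-0.5708) = sign(-0.5708)*max(|-0.5708| - 0.74, 0) = 0.0
prox(x) = [-0.7026, 2.7446, -5.9707, 0.0]
||prox(x)||_1 = 0.7026 + 2.7446 + 5.9707 + 0.0 = 9.4179


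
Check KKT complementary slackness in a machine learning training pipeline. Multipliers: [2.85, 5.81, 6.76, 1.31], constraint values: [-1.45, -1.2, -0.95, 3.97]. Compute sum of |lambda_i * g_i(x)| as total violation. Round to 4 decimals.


KKT complementary slackness check:
lambda_1 * g_1 = 2.85 * -1.45 = -4.1325
lambda_2 * g_2 = 5.81 * -1.2 = -6.972
lambda_3 * g_3 = 6.76 * -0.95 = -6.422
lambda_4 * g_4 = 1.31 * 3.97 = 5.2007
Total violation = 4.1325 + 6.972 + 6.422 + 5.2007 = 22.7272


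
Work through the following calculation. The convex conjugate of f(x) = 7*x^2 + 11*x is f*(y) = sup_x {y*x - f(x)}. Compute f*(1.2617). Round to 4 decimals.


f*(y) = sup_x {y*x - a*x^2 - b*x} = sup_x {(y-b)*x - a*x^2}
FOC: (y - b) - 2a*x = 0 => x* = (y - b)/(2a)
x* = (1.2617 - 11)/(2*7) = -0.6956
f*(1.2617) = (y-b)^2/(4a) = (1.2617 - 11)^2/(4*7)
= 94.8345/28 = 3.3869


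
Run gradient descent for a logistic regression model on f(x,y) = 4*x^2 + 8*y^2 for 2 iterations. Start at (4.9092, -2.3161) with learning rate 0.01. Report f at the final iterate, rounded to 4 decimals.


Gradient descent on f(x,y) = 4*x^2 + 8*y^2.
Starting point: (4.9092, -2.3161), alpha = 0.01
Step 1: grad_x = 2*4*4.9092 = 39.2736, grad_y = 2*8*-2.3161 = -37.0576
  x_1 = 4.9092 - 0.01*39.2736 = 4.5165
  y_1 = -2.3161 - 0.01*-37.0576 = -1.9455
Step 2: grad_x = 2*4*4.5165 = 36.1317, grad_y = 2*8*-1.9455 = -31.1284
  x_2 = 4.5165 - 0.01*36.1317 = 4.1551
  y_2 = -1.9455 - 0.01*-31.1284 = -1.6342
f(4.1551, -1.6342) = 4*4.1551^2 + 8*(-1.6342)^2 = 90.4269


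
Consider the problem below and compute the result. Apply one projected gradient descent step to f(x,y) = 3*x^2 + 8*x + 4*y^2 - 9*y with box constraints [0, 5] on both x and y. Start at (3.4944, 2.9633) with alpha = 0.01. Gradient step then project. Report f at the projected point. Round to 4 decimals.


Step 1: Compute gradient at (3.4944, 2.9633).
grad_x = 2*3*3.4944 + 8 = 28.9664
grad_y = 2*4*2.9633 - 9 = 14.7064
Step 2: Gradient step.
x_raw = 3.4944 - 0.01*28.9664 = 3.2047
y_raw = 2.9633 - 0.01*14.7064 = 2.8162
Step 3: Project onto [0, 5].
x_proj = clip(3.2047) = 3.2047
y_proj = clip(2.8162) = 2.8162
Step 4: Evaluate f.
f(3.2047, 2.8162) = 62.8275


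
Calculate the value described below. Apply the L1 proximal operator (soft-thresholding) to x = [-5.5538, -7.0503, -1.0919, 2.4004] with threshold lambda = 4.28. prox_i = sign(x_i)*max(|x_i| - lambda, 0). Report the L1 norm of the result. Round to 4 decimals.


Soft-thresholding with lambda = 4.28:
prox(-5.5538) = sign(-5.5538)*max(|-5.5538| - 4.28, 0) = -1.2738
prox(-7.0503) = sign(-7.0503)*max(|-7.0503| - 4.28, 0) = -2.7703
prox(-1.0919) = sign(-1.0919)*max(|-1.0919| - 4.28, 0) = 0.0
prox(2.4004) = sign(2.4004)*max(|2.4004| - 4.28, 0) = 0.0
prox(x) = [-1.2738, -2.7703, 0.0, 0.0]
||prox(x)||_1 = 1.2738 + 2.7703 + 0.0 + 0.0 = 4.0441


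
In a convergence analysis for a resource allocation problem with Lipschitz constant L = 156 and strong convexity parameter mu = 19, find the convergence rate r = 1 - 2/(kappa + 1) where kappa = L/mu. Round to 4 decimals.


Step 1: Compute the condition number.
kappa = L/mu = 156/19 = 8.2105
Step 2: Compute the convergence rate.
r = 1 - 2/(kappa + 1) = 1 - 2*mu/(L + mu) = (L - mu)/(L + mu) = 137/175 = 0.7829


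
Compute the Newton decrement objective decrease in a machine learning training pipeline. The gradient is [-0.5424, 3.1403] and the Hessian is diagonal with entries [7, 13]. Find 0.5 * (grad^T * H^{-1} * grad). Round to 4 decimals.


Step 1: H is diagonal, so H^(-1) * g = [-0.0775, 0.2416].
Step 2: g^T H^(-1) g = sum_i g_i^2 / H_ii
  = (-0.5424)^2/7 + (3.1403)^2/13
  = 0.042 + 0.7586 = 0.8006
Step 3: Objective decrease = 0.5 * g^T H^(-1) g = 0.4003


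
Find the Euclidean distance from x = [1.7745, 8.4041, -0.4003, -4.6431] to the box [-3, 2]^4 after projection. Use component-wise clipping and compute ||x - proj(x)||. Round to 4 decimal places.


Project each component onto [-3, 2].
clip(1.7745) = 1.7745, clip(8.4041) = 2.0, clip(-0.4003) = -0.4003, clip(-4.6431) = -3.0
Projection = [1.7745, 2.0, -0.4003, -3.0]
Squared diffs: [0.0, 41.0125, 0.0, 2.6998]
Distance = sqrt(43.7123) = 6.6115


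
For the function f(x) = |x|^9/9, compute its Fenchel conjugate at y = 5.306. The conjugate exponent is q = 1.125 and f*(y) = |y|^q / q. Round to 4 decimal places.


The conjugate exponent q satisfies 1/p + 1/q = 1.
p = 9, so q = 9/(9 - 1) = 1.125
|y|^q = 5.306^1.125 = 6.5368
f*(5.306) = 6.5368 / 1.125 = 5.8105


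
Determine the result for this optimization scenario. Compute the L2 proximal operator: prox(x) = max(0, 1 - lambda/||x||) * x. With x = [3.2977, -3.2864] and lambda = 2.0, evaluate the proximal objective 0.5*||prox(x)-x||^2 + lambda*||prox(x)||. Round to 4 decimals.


Step 1: Compute ||x||.
||x|| = 4.6557
Step 2: Compute scaling factor.
scale = max(0, 1 - 2.0/4.6557) = 0.5704
Step 3: prox(x) = [1.8811, -1.8746]
||prox(x)|| = 2.6557
Step 4: Proximal objective.
0.5*||prox-x||^2 = 2.0
lambda*||prox|| = 5.3114
Total = 7.3113


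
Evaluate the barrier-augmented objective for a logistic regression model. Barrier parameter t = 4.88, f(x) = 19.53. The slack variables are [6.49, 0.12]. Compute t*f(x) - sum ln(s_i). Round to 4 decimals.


Step 1: Compute log-barrier.
ln values: [1.8703, -2.1203]
phi = -(1.8703 - 2.1203) = 0.25
Step 2: Compute augmented objective.
t*f(x) = 4.88*19.53 = 95.3064
Total = 95.3064 + 0.25 = 95.5564


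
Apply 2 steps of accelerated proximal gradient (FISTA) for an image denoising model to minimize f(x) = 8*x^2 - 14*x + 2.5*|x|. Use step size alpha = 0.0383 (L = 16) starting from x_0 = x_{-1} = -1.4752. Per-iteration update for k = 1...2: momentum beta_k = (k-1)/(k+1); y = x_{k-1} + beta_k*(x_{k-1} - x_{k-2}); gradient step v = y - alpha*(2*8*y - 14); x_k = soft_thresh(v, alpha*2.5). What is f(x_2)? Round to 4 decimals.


FISTA on f(x) = 8*x^2 - 14*x + 2.5*|x|
L = 16, alpha = 0.0383
Iteration 1: beta = 0.0, y = -1.4752 + 0.0*(-1.4752 + 1.4752) = -1.4752
  grad(y) = -37.6032, v = y - alpha*grad = -0.035
  prox(v) = soft_thresh(-0.035, 0.0958) = 0.0
Iteration 2: beta = 0.3333, y = 0.0 + 0.3333*(0.0 + 1.4752) = 0.4917
  grad(y) = -6.1323, v = y - alpha*grad = 0.7266
  prox(v) = soft_thresh(0.7266, 0.0958) = 0.6308
f(x_2) = 8*0.6308^2 - 14*0.6308 + 2.5*|0.6308| = -4.071


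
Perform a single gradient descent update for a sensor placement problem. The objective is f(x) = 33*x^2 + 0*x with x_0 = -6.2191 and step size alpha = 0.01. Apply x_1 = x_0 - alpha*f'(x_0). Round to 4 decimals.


We compute the gradient at x_0 and apply the update.
f'(x) = 66*x + 0
f'(-6.2191) = 66*-6.2191 + 0 = -410.4606
x_1 = -6.2191 - 0.01*-410.4606 = -2.1145


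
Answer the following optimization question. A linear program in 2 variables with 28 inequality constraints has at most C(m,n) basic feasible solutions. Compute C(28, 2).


Each vertex corresponds to some choice of n active constraints out of m, so the number of vertices is at most C(m, n) = m! / (n!(m-n)!).
m = 28, n = 2
Numerator: 28 * 27
Denominator: 2! = 2
C(28, 2) = 378


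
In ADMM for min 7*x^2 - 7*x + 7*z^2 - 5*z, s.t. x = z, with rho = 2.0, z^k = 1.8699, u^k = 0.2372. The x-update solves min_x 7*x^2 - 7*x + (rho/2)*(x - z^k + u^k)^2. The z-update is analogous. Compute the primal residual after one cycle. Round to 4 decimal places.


ADMM iteration with rho = 2.0, z^k = 1.8699, u^k = 0.2372
Step 1: x-update.
Minimize 7*x^2 - 7*x + (2.0/2)*(x - 1.8699 + 0.2372)^2
FOC: (2*7 + 2.0)*x = 7 + 2.0*(1.8699 - 0.2372)
x^{k+1} = 0.6416
Step 2: z-update.
Minimize 7*z^2 - 5*z + (2.0/2)*(0.6416 - z + 0.2372)^2
FOC: (2*7 + 2.0)*z = 5 + 2.0*(0.6416 + 0.2372)
z^{k+1} = 0.4223
Step 3: u-update.
u^{k+1} = 0.2372 + 0.6416 - 0.4223 = 0.4564
Step 4: Primal residual = |0.6416 - 0.4223| = 0.2192


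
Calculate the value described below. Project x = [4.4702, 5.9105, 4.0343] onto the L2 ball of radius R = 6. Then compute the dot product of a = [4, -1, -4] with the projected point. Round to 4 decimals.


Step 1: Compute ||x|| (intermediates to 6 decimals).
||x|| = sqrt(4.4702^2 + 5.9105^2 + 4.0343^2) = 8.437551
Step 2: Project.
Since ||x|| > R, scale = R/||x|| = 6/8.437551 = 0.711107, proj(x) = scale * x
proj(x) = [3.178791, 4.202998, 2.868819]
Step 3: Dot product.
a^T * proj(x) = 4*3.178791 - 1*4.202998 - 4*2.868819 = -2.9631


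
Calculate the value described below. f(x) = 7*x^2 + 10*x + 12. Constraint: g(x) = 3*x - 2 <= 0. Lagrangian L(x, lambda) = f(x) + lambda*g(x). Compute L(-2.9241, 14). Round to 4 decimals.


Step 1: Evaluate f(x).
f(-2.9241) = 7*(-2.9241)^2 + 10*(-2.9241) + 12 = 42.6115
Step 2: Evaluate g(x).
g(-2.9241) = 3*-2.9241 - 2 = -10.7723
Step 3: Compute Lagrangian.
L = 42.6115 + 14*-10.7723 = -108.2007


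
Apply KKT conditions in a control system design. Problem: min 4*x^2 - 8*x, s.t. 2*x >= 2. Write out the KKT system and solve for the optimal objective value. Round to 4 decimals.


Step 1: Try lambda = 0 (constraint inactive).
Stationarity: 2*4*x - 8 = 0
x* = 8/(2*4) = 1.0
Check constraint: 2*1.0 = 2.0 >= 2 -- satisfied.
Step 2: Compute optimal value.
f(x*) = 4*1.0^2 - 8*1.0 = -4.0


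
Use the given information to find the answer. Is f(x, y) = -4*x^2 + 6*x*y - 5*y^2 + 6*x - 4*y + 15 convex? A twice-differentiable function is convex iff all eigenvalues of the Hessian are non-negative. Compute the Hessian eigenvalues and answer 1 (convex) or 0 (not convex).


The Hessian of f(x,y) = -4*x^2 + 6*x*y - 5*y^2 + 6*x - 4*y + 15 is:
H = [[-8, 6], [6, -10]]
Trace = -8 - 10 = -18
Determinant = -8*-10 - (6)^2 = 44
Discriminant = (-18)^2 - 4*44 = 148.0
Eigenvalues: lambda_1 = -15.0828, lambda_2 = -2.9172
The function is not convex.

0


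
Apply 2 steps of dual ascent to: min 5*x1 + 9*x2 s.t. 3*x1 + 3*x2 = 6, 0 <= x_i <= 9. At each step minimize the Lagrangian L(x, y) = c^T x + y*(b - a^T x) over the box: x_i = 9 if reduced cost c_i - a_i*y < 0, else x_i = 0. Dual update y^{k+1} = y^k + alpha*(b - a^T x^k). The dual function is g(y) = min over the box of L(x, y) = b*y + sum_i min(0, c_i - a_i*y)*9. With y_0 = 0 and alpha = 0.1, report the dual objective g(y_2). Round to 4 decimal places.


Dual ascent for LP: min 5*x1 + 9*x2, 3*x1 + 3*x2 = 6, 0 <= x_i <= 9
Step 1: y^k = 0.0, reduced costs: (5.0, 9.0)
  x^k = (0.0, 0.0), subgradient = b - a^T x = 6.0
  y^{k+1} = 0.0 + 0.1*6.0 = 0.6
Step 2: y^k = 0.6, reduced costs: (3.2, 7.2)
  x^k = (0.0, 0.0), subgradient = b - a^T x = 6.0
  y^{k+1} = 0.6 + 0.1*6.0 = 1.2
Dual objective at y_2 = 1.2: reduced costs (1.4, 5.4), box minimizer x = (0.0, 0.0)
g(y_2) = b*y + (c1 - a1*y)*x1 + (c2 - a2*y)*x2 = 6*1.2 + 1.4*0.0 + 5.4*0.0 = 7.2 + 0.0 + 0.0 = 7.2


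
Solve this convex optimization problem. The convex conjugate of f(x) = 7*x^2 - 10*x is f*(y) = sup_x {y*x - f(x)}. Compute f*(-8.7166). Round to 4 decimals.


f*(y) = sup_x {y*x - a*x^2 - b*x} = sup_x {(y-b)*x - a*x^2}
FOC: (y - b) - 2a*x = 0 => x* = (y - b)/(2a)
x* = (-8.7166 + 10)/(2*7) = 0.0917
f*(-8.7166) = (y-b)^2/(4a) = (-8.7166 + 10)^2/(4*7)
= 1.6471/28 = 0.0588


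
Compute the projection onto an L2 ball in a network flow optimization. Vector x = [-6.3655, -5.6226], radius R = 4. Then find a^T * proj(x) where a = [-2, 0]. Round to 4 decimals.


Step 1: Compute ||x|| (intermediates to 6 decimals).
||x|| = sqrt((-6.3655)^2 + (-5.6226)^2) = 8.493128
Step 2: Project.
Since ||x|| > R, scale = R/||x|| = 4/8.493128 = 0.470969, proj(x) = scale * x
proj(x) = [-2.997953, -2.64807]
Step 3: Dot product.
a^T * proj(x) = -2*(-2.997953) + 0*(-2.64807) = 5.9959


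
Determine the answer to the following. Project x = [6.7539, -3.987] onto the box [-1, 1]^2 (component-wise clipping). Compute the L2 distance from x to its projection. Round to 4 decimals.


Project each component onto [-1, 1].
clip(6.7539) = 1.0, clip(-3.987) = -1.0
Projection = [1.0, -1.0]
Squared diffs: [33.1074, 8.9222]
Distance = sqrt(42.0296) = 6.483


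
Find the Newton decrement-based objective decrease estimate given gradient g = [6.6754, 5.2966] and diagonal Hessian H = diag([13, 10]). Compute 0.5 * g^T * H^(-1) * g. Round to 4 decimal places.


Step 1: H is diagonal, so H^(-1) * g = [0.5135, 0.5297].
Step 2: g^T H^(-1) g = sum_i g_i^2 / H_ii
  = (6.6754)^2/13 + (5.2966)^2/10
  = 3.4278 + 2.8054 = 6.2332
Step 3: Objective decrease = 0.5 * g^T H^(-1) g = 3.1166


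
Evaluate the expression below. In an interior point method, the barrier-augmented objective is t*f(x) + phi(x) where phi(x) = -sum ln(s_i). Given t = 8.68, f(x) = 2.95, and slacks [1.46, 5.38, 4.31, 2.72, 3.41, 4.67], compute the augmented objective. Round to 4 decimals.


Step 1: Compute log-barrier.
ln values: [0.3784, 1.6827, 1.4609, 1.0006, 1.2267, 1.5412]
phi = -(0.3784 + 1.6827 + 1.4609 + 1.0006 + 1.2267 + 1.5412) = -7.2906
Step 2: Compute augmented objective.
t*f(x) = 8.68*2.95 = 25.606
Total = 25.606 - 7.2906 = 18.3154


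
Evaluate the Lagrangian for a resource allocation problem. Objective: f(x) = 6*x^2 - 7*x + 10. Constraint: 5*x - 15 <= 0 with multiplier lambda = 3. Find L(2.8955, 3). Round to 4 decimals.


Step 1: Evaluate f(x).
f(2.8955) = 6*2.8955^2 - 7*2.8955 + 10 = 40.035
Step 2: Evaluate g(x).
g(2.8955) = 5*2.8955 - 15 = -0.5225
Step 3: Compute Lagrangian.
L = 40.035 + 3*-0.5225 = 38.4675


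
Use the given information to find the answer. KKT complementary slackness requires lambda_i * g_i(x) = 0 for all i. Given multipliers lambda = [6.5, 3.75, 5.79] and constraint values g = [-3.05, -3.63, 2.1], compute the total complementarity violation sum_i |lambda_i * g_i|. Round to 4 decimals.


KKT complementary slackness check:
lambda_1 * g_1 = 6.5 * -3.05 = -19.825
lambda_2 * g_2 = 3.75 * -3.63 = -13.6125
lambda_3 * g_3 = 5.79 * 2.1 = 12.159
Total violation = 19.825 + 13.6125 + 12.159 = 45.5965


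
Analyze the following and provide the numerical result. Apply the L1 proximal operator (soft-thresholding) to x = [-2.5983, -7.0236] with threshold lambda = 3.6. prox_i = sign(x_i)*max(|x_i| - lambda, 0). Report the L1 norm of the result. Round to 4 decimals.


Soft-thresholding with lambda = 3.6:
prox(-2.5983) = sign(-2.5983)*max(|-2.5983| - 3.6, 0) = 0.0
prox(-7.0236) = sign(-7.0236)*max(|-7.0236| - 3.6, 0) = -3.4236
prox(x) = [0.0, -3.4236]
||prox(x)||_1 = 0.0 + 3.4236 = 3.4236


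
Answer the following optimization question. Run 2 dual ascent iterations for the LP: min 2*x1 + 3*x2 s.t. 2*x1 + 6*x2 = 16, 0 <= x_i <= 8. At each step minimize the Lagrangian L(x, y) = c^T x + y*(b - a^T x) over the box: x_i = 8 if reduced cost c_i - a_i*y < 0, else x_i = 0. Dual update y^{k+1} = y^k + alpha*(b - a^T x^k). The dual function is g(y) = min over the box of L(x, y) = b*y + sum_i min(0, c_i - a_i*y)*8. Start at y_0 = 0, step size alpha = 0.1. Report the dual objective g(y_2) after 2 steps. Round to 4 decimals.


Dual ascent for LP: min 2*x1 + 3*x2, 2*x1 + 6*x2 = 16, 0 <= x_i <= 8
Step 1: y^k = 0.0, reduced costs: (2.0, 3.0)
  x^k = (0.0, 0.0), subgradient = b - a^T x = 16.0
  y^{k+1} = 0.0 + 0.1*16.0 = 1.6
Step 2: y^k = 1.6, reduced costs: (-1.2, -6.6)
  x^k = (8.0, 8.0), subgradient = b - a^T x = -48.0
  y^{k+1} = 1.6 + 0.1*-48.0 = -3.2
Dual objective at y_2 = -3.2: reduced costs (8.4, 22.2), box minimizer x = (0.0, 0.0)
g(y_2) = b*y + (c1 - a1*y)*x1 + (c2 - a2*y)*x2 = 16*(-3.2) + 8.4*0.0 + 22.2*0.0 = -51.2 + 0.0 + 0.0 = -51.2


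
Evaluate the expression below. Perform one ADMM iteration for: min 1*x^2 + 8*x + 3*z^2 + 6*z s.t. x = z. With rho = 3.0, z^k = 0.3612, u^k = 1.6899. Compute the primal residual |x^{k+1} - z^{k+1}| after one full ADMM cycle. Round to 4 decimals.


ADMM iteration with rho = 3.0, z^k = 0.3612, u^k = 1.6899
Step 1: x-update.
Minimize 1*x^2 + 8*x + (3.0/2)*(x - 0.3612 + 1.6899)^2
FOC: (2*1 + 3.0)*x = -8 + 3.0*(0.3612 - 1.6899)
x^{k+1} = -2.3972
Step 2: z-update.
Minimize 3*z^2 + 6*z + (3.0/2)*(-2.3972 - z + 1.6899)^2
FOC: (2*3 + 3.0)*z = -6 + 3.0*(-2.3972 + 1.6899)
z^{k+1} = -0.9024
Step 3: u-update.
u^{k+1} = 1.6899 - 2.3972 + 0.9024 = 0.1951
Step 4: Primal residual = |-2.3972 + 0.9024| = 1.4948


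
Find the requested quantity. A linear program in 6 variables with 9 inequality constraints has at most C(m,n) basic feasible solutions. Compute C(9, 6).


Each vertex corresponds to some choice of n active constraints out of m, so the number of vertices is at most C(m, n) = m! / (n!(m-n)!).
m = 9, n = 6
Numerator: 9 * 8 * 7 * 6 * 5 * 4
Denominator: 6! = 720
C(9, 6) = 84


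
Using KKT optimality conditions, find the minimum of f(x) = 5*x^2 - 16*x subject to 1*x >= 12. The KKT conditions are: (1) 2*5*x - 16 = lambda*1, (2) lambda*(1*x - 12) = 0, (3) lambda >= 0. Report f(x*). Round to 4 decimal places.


Step 1: Try lambda = 0 (constraint inactive).
x_unc = 16/(2*5) = 1.6
Check: 1*1.6 = 1.6 < 12 -- violated!
Step 2: Constraint must be active: 1*x = 12
x* = 12/1 = 12.0
lambda = (2*5*12.0 - 16)/1 = 104.0
Step 3: Compute optimal value.
f(x*) = 5*12.0^2 - 16*12.0 = 528.0


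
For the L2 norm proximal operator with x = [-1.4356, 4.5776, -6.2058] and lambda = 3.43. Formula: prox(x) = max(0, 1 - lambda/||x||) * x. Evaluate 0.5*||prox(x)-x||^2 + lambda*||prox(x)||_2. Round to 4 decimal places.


Step 1: Compute ||x||.
||x|| = 7.8439
Step 2: Compute scaling factor.
scale = max(0, 1 - 3.43/7.8439) = 0.5627
Step 3: prox(x) = [-0.8078, 2.5759, -3.4921]
||prox(x)|| = 4.4139
Step 4: Proximal objective.
0.5*||prox-x||^2 = 5.8825
lambda*||prox|| = 15.1397
Total = 21.0222


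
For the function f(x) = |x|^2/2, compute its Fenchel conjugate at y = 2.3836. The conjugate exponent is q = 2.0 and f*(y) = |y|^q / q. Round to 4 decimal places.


The conjugate exponent q satisfies 1/p + 1/q = 1.
p = 2, so q = 2/(2 - 1) = 2.0
|y|^q = 2.3836^2.0 = 5.6815
f*(2.3836) = 5.6815 / 2.0 = 2.8408


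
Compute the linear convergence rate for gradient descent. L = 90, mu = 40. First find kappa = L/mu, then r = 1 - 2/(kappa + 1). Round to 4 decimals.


Step 1: Compute the condition number.
kappa = L/mu = 90/40 = 2.25
Step 2: Compute the convergence rate.
r = 1 - 2/(kappa + 1) = 1 - 2*mu/(L + mu) = (L - mu)/(L + mu) = 50/130 = 0.3846


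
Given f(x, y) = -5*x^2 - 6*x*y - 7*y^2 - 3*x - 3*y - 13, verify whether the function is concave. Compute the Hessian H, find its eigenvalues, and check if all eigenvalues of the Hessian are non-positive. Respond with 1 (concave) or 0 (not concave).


The Hessian of f(x,y) = -5*x^2 - 6*x*y - 7*y^2 - 3*x - 3*y - 13 is:
H = [[-10, -6], [-6, -14]]
Trace = -10 - 14 = -24
Determinant = -10*-14 - (-6)^2 = 104
Discriminant = (-24)^2 - 4*104 = 160.0
Eigenvalues: lambda_1 = -18.3246, lambda_2 = -5.6754
The function is concave.

1


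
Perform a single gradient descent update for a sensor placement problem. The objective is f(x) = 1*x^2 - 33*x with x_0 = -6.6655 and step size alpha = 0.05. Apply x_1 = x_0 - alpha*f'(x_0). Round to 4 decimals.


We compute the gradient at x_0 and apply the update.
f'(x) = 2*x - 33
f'(-6.6655) = 2*-6.6655 - 33 = -46.331
x_1 = -6.6655 - 0.05*-46.331 = -4.349
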